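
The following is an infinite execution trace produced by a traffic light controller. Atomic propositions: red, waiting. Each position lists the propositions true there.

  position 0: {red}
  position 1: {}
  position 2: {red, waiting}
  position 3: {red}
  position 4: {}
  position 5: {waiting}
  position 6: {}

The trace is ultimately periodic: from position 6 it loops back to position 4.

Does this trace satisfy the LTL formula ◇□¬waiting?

□¬waiting is false at every position 0..6, so it never becomes true and ◇□¬waiting fails.

Does not hold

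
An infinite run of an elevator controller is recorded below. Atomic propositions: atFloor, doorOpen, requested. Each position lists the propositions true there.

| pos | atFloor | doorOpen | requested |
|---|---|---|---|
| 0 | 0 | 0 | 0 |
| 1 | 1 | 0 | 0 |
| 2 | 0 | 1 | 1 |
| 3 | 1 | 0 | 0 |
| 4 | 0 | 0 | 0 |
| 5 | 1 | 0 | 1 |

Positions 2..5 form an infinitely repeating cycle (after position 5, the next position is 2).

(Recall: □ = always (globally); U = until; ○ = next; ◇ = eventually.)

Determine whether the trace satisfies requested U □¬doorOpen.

No

Walking from position 0: at position 0, □¬doorOpen has not yet held and requested fails, so requested U □¬doorOpen is false.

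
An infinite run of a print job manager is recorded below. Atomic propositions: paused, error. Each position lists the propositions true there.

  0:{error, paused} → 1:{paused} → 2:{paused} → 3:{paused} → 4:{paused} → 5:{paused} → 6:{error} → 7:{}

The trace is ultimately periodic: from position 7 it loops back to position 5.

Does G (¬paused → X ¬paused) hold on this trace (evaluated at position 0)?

No

¬paused → X ¬paused must hold at every position from 0 onward. It fails at position 7, so G (¬paused → X ¬paused) is false.
Positions where ¬paused holds: 6, 7.
Check X ¬paused at each: 6→ok, 7→fails.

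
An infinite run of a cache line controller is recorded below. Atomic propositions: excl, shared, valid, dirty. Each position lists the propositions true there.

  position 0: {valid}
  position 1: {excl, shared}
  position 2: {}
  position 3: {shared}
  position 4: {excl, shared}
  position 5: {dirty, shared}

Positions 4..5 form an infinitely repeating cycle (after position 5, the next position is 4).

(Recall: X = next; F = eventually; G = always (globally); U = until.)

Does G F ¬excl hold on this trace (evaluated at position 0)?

Satisfied

F ¬excl holds at every position 0..5, and those are all positions ever visited, so G F ¬excl holds.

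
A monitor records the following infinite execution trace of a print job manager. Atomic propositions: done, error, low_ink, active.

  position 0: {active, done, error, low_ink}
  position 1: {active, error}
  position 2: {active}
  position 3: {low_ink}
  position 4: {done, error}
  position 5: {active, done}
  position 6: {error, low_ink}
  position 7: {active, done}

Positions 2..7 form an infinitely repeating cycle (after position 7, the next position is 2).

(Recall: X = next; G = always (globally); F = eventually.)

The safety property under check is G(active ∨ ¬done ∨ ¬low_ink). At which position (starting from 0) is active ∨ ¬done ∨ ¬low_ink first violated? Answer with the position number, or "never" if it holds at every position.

active ∨ ¬done ∨ ¬low_ink holds at every position 0..7, and those are all the positions the trace ever visits, so the invariant G(active ∨ ¬done ∨ ¬low_ink) is never violated.

never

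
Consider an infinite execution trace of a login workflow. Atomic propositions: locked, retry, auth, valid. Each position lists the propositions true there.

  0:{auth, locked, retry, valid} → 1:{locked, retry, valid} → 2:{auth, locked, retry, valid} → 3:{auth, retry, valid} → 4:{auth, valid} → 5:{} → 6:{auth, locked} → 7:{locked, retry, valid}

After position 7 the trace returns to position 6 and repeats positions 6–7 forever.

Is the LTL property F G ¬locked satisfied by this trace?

G ¬locked is false at every position 0..7, so it never becomes true and F G ¬locked fails.

Violated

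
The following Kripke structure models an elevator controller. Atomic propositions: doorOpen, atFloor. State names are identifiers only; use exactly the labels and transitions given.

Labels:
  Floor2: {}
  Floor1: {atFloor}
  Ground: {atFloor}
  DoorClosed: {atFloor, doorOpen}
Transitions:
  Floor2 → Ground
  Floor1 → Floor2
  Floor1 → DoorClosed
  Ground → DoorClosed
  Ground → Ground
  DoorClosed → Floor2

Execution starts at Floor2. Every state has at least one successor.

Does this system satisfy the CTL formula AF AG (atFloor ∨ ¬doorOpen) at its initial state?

States satisfying AG (atFloor ∨ ¬doorOpen): {Floor2, Floor1, Ground, DoorClosed}.
States satisfying AF AG (atFloor ∨ ¬doorOpen): {Floor2, Floor1, Ground, DoorClosed}.
Floor2 ∈ Sat(AF AG (atFloor ∨ ¬doorOpen)).

Satisfied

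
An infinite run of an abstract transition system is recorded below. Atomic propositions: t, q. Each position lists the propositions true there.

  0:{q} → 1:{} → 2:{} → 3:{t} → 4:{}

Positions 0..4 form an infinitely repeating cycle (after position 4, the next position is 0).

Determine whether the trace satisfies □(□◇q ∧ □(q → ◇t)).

Yes

□◇q ∧ □(q → ◇t) holds at every position 0..4, and those are all positions ever visited, so □(□◇q ∧ □(q → ◇t)) holds.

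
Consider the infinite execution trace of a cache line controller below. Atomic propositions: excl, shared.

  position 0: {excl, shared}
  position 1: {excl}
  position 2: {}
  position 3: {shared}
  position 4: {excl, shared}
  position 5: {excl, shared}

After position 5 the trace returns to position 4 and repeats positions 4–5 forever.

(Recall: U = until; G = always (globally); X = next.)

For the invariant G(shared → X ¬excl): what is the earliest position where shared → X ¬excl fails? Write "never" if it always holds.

At position 0 the labels are {excl, shared} and the next position 1 has {excl}, so shared → X ¬excl is false there. This is the first violation.

0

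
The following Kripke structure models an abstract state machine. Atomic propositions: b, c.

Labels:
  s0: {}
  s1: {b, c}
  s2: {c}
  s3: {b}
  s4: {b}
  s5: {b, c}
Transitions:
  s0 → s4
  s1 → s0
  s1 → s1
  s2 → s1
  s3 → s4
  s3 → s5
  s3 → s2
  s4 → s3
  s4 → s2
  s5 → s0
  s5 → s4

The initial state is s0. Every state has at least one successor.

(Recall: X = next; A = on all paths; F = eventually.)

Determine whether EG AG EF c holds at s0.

States satisfying AG EF c: {s0, s1, s2, s3, s4, s5}.
States satisfying EG AG EF c: {s0, s1, s2, s3, s4, s5}.
s0 ∈ Sat(EG AG EF c).

Holds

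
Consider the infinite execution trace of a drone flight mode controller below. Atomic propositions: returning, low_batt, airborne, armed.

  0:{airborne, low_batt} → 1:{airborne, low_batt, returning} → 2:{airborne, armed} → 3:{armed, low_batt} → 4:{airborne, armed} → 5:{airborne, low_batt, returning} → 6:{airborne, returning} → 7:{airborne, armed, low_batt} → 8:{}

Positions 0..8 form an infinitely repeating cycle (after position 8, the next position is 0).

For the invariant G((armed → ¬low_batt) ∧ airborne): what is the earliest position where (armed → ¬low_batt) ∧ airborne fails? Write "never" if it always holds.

3

Check (armed → ¬low_batt) ∧ airborne at each position in order: 0 ✓, 1 ✓, 2 ✓.
At position 3 the labels are {armed, low_batt}, so (armed → ¬low_batt) ∧ airborne is false there. This is the first violation.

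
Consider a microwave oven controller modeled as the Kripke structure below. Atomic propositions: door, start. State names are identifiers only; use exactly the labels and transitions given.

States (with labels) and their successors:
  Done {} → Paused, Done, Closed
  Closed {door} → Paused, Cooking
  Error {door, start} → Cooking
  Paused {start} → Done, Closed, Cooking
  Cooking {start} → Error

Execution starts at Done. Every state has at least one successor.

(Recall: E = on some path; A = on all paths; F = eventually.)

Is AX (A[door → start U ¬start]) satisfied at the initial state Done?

States satisfying A[door → start U ¬start]: {Done, Closed}.
States satisfying AX (A[door → start U ¬start]): ∅.
Done ∉ Sat(AX (A[door → start U ¬start])).

No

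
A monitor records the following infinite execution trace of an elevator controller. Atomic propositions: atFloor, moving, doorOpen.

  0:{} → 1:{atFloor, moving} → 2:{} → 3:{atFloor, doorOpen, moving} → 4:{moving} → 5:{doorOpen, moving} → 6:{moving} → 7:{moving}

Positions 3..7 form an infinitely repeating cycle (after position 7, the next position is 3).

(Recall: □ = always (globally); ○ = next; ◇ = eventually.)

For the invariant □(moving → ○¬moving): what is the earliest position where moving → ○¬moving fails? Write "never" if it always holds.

Check moving → ○¬moving at each position in order: 0 ✓, 1 ✓, 2 ✓.
At position 3 the labels are {atFloor, doorOpen, moving} and the next position 4 has {moving}, so moving → ○¬moving is false there. This is the first violation.

3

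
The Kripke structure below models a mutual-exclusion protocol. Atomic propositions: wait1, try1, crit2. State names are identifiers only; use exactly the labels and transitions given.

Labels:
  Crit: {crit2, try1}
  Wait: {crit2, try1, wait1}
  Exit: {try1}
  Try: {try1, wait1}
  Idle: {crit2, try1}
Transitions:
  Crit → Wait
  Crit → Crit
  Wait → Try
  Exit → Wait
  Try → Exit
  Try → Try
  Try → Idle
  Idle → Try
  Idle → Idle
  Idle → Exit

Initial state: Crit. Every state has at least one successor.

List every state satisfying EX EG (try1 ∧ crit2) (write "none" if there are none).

States satisfying EG (try1 ∧ crit2): {Crit, Idle}.
States satisfying EX EG (try1 ∧ crit2): {Crit, Try, Idle}.

{Crit, Try, Idle}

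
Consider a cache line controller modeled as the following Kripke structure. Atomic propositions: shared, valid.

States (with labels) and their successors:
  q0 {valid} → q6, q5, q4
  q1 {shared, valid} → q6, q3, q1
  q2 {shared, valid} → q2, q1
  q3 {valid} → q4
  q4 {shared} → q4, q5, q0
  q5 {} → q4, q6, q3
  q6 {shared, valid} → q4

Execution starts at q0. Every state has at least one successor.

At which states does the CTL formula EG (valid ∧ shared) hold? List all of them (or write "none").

States satisfying valid ∧ shared: {q1, q2, q6}.
States satisfying EG (valid ∧ shared): {q1, q2}.

{q1, q2}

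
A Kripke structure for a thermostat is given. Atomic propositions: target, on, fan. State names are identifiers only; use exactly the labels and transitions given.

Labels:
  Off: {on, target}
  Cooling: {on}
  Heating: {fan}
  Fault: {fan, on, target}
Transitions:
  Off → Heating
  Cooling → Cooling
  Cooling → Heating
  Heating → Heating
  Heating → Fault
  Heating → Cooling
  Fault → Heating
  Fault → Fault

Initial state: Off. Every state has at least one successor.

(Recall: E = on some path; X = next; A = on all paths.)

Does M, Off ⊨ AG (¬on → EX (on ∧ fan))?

Satisfied

States satisfying ¬on → EX (on ∧ fan): {Off, Cooling, Heating, Fault}.
States satisfying AG (¬on → EX (on ∧ fan)): {Off, Cooling, Heating, Fault}.
Every state reachable from Off satisfies ¬on → EX (on ∧ fan).
Off ∈ Sat(AG (¬on → EX (on ∧ fan))).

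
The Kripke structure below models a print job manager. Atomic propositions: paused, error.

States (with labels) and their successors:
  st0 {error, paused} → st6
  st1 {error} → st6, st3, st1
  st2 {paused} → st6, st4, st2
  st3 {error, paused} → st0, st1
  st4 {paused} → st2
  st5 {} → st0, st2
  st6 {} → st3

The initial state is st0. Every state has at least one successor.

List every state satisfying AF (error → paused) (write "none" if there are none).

States satisfying error → paused: {st0, st2, st3, st4, st5, st6}.
States satisfying AF (error → paused): {st0, st2, st3, st4, st5, st6}.

{st0, st2, st3, st4, st5, st6}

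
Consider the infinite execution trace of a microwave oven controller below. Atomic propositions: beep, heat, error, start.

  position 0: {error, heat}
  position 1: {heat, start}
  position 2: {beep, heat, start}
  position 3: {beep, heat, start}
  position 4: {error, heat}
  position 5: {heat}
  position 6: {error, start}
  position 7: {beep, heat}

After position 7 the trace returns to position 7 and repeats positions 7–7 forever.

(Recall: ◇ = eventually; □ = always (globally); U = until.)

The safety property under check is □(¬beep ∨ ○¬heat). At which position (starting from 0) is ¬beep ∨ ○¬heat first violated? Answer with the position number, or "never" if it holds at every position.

Check ¬beep ∨ ○¬heat at each position in order: 0 ✓, 1 ✓.
At position 2 the labels are {beep, heat, start} and the next position 3 has {beep, heat, start}, so ¬beep ∨ ○¬heat is false there. This is the first violation.

2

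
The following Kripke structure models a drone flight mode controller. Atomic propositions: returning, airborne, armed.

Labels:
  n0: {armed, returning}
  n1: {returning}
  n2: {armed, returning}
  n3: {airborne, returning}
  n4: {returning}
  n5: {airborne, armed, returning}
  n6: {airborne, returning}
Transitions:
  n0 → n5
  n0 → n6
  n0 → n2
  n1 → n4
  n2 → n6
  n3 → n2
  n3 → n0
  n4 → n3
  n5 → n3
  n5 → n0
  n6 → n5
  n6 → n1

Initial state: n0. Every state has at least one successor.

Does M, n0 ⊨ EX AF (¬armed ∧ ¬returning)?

States satisfying AF (¬armed ∧ ¬returning): ∅.
States satisfying EX AF (¬armed ∧ ¬returning): ∅.
No suitable path/successor from n0 witnesses the formula.
n0 ∉ Sat(EX AF (¬armed ∧ ¬returning)).

No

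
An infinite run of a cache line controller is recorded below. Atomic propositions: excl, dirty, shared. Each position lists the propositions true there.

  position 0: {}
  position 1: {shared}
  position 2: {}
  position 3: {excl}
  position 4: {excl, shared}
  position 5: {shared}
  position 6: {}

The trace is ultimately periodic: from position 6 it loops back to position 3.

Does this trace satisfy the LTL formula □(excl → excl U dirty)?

No

excl → excl U dirty must hold at every position from 0 onward. It fails at position 3, so □(excl → excl U dirty) is false.
Positions where excl holds: 3, 4.
Check excl U dirty at each: 3→fails, 4→fails.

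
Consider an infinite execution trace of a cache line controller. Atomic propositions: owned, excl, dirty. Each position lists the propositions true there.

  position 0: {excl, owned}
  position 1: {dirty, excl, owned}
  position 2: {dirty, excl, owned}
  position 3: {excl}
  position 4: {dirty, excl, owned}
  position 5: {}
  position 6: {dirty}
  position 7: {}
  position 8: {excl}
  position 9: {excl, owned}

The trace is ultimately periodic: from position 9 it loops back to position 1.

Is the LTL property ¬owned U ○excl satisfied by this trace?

Walking from position 0: ○excl first holds at position 0, and ¬owned holds at every earlier position along the way, so ¬owned U ○excl holds.

Yes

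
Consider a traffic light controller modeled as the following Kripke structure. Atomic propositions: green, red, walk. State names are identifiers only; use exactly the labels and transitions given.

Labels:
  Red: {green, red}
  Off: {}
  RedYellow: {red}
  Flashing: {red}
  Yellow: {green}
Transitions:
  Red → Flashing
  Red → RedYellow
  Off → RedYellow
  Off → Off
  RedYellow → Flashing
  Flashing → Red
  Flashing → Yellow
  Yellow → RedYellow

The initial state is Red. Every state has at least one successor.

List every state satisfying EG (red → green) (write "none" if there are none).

{Off}

States satisfying red → green: {Red, Off, Yellow}.
States satisfying EG (red → green): {Off}.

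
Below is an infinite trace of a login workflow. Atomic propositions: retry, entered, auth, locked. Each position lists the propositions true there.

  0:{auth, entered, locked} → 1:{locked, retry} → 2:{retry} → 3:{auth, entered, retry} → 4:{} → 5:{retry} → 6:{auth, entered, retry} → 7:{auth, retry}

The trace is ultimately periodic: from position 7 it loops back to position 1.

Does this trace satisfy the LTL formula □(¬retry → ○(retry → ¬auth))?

Satisfied

¬retry → ○(retry → ¬auth) holds at every position 0..7, and those are all positions ever visited, so □(¬retry → ○(retry → ¬auth)) holds.
Positions where ¬retry holds: 0, 4.
Check ○(retry → ¬auth) at each: 0→ok, 4→ok.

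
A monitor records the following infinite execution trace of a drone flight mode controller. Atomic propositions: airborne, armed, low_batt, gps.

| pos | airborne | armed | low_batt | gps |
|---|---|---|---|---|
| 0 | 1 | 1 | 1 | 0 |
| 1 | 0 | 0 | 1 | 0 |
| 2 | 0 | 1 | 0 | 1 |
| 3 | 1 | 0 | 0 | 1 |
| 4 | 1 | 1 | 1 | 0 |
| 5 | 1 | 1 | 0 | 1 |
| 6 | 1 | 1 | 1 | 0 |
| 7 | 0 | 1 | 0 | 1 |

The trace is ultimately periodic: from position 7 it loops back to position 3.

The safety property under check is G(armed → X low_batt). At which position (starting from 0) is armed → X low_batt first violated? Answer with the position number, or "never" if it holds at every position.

2

Check armed → X low_batt at each position in order: 0 ✓, 1 ✓.
At position 2 the labels are {armed, gps} and the next position 3 has {airborne, gps}, so armed → X low_batt is false there. This is the first violation.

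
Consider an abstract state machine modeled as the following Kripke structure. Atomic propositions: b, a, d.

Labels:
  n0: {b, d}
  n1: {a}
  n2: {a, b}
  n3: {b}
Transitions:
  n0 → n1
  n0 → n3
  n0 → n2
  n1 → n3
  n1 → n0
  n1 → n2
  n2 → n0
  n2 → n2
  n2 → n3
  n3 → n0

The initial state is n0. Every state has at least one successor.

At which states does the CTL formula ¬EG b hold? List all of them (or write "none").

States satisfying b: {n0, n2, n3}.
States satisfying EG b: {n0, n2, n3}.
States satisfying ¬EG b: {n1}.

{n1}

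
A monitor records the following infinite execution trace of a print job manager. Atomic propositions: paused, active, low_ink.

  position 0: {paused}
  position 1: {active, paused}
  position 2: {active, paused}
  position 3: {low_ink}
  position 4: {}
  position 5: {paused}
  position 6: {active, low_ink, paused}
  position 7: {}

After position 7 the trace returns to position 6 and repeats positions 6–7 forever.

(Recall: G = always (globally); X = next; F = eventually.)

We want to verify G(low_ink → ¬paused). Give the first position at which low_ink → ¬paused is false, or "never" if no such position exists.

Check low_ink → ¬paused at each position in order: 0 ✓, 1 ✓, 2 ✓, 3 ✓, 4 ✓, 5 ✓.
At position 6 the labels are {active, low_ink, paused}, so low_ink → ¬paused is false there. This is the first violation.

6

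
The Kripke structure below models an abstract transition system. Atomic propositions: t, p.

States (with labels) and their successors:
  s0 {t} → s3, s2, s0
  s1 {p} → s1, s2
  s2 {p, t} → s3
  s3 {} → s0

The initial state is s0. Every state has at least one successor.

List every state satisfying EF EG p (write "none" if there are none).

States satisfying EG p: {s1}.
States satisfying EF EG p: {s1}.

{s1}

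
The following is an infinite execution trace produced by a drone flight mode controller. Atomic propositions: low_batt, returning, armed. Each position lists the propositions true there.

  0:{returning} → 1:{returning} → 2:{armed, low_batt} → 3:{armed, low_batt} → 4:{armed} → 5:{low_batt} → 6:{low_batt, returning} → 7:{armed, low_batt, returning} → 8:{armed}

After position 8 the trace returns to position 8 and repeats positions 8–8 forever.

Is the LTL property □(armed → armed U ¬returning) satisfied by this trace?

Holds

armed → armed U ¬returning holds at every position 0..8, and those are all positions ever visited, so □(armed → armed U ¬returning) holds.
Positions where armed holds: 2, 3, 4, 7, 8.
Check armed U ¬returning at each: 2→ok, 3→ok, 4→ok, 7→ok, 8→ok.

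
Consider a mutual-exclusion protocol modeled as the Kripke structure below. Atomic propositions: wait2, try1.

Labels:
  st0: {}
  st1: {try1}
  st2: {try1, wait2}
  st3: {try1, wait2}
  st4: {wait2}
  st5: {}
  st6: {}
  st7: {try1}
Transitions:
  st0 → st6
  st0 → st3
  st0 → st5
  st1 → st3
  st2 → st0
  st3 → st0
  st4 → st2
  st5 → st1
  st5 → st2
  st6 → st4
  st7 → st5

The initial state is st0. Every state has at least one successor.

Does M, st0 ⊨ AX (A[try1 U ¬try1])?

States satisfying A[try1 U ¬try1]: {st0, st1, st2, st3, st4, st5, st6, st7}.
States satisfying AX (A[try1 U ¬try1]): {st0, st1, st2, st3, st4, st5, st6, st7}.
st0 ∈ Sat(AX (A[try1 U ¬try1])).

Holds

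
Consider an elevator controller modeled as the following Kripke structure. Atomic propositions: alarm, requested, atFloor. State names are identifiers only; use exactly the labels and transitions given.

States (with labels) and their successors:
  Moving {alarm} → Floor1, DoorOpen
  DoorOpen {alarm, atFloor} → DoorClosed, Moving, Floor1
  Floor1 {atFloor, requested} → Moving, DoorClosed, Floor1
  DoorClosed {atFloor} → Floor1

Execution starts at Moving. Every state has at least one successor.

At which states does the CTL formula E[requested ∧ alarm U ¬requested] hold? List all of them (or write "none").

States satisfying requested ∧ alarm: ∅.
States satisfying ¬requested: {Moving, DoorOpen, DoorClosed}.
States satisfying E[requested ∧ alarm U ¬requested]: {Moving, DoorOpen, DoorClosed}.

{Moving, DoorOpen, DoorClosed}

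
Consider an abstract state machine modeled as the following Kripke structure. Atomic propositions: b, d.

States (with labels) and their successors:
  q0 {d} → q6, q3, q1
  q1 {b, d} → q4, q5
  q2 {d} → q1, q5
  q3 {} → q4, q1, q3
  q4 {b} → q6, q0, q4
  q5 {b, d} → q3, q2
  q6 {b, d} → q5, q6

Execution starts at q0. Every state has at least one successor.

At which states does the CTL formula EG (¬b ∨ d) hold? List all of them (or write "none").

{q0, q1, q2, q3, q5, q6}

States satisfying ¬b ∨ d: {q0, q1, q2, q3, q5, q6}.
States satisfying EG (¬b ∨ d): {q0, q1, q2, q3, q5, q6}.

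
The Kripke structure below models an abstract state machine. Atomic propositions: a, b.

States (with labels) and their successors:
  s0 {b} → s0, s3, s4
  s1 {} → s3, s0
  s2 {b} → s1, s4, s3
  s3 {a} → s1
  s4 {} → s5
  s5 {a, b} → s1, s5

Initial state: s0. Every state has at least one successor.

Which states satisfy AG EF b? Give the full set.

States satisfying EF b: {s0, s1, s2, s3, s4, s5}.
States satisfying AG EF b: {s0, s1, s2, s3, s4, s5}.

{s0, s1, s2, s3, s4, s5}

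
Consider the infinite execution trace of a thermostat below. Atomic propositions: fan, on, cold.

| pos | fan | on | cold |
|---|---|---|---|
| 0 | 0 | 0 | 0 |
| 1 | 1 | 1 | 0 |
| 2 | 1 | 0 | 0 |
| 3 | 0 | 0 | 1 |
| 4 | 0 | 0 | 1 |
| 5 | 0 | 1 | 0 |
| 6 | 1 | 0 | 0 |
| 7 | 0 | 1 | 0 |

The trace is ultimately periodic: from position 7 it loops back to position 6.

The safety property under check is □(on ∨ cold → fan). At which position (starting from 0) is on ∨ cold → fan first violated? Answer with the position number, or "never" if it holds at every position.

3

Check on ∨ cold → fan at each position in order: 0 ✓, 1 ✓, 2 ✓.
At position 3 the labels are {cold}, so on ∨ cold → fan is false there. This is the first violation.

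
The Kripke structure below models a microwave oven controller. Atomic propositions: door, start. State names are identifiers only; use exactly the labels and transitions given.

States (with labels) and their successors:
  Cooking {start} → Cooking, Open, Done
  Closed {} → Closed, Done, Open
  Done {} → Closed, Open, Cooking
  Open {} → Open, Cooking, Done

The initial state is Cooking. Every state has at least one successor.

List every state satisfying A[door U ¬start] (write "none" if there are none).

States satisfying door: ∅.
States satisfying ¬start: {Closed, Done, Open}.
States satisfying A[door U ¬start]: {Closed, Done, Open}.

{Closed, Done, Open}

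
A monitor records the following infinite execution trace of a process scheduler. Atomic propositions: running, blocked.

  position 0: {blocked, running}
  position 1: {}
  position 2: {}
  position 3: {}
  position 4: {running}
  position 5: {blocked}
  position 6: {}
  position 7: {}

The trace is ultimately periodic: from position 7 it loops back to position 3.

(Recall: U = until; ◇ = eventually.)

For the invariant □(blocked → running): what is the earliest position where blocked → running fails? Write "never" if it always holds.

Check blocked → running at each position in order: 0 ✓, 1 ✓, 2 ✓, 3 ✓, 4 ✓.
At position 5 the labels are {blocked}, so blocked → running is false there. This is the first violation.

5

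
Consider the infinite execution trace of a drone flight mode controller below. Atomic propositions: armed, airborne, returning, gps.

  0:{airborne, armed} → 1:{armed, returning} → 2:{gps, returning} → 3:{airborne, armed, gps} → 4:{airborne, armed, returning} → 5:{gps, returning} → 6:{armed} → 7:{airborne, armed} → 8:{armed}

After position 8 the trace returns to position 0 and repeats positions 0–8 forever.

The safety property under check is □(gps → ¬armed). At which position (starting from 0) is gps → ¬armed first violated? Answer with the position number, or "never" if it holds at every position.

3

Check gps → ¬armed at each position in order: 0 ✓, 1 ✓, 2 ✓.
At position 3 the labels are {airborne, armed, gps}, so gps → ¬armed is false there. This is the first violation.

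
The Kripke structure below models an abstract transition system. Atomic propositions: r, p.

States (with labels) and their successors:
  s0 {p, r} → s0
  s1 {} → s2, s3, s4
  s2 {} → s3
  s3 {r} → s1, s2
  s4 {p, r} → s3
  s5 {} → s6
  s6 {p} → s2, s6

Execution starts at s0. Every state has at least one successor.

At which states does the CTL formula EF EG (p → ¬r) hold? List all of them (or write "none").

States satisfying EG (p → ¬r): {s1, s2, s3, s5, s6}.
States satisfying EF EG (p → ¬r): {s1, s2, s3, s4, s5, s6}.

{s1, s2, s3, s4, s5, s6}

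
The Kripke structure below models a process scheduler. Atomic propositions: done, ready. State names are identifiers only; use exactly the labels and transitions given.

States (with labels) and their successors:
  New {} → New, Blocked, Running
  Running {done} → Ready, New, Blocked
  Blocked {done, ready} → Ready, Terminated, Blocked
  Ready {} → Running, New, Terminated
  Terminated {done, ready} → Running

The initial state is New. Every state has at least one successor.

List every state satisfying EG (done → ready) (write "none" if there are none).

States satisfying done → ready: {New, Blocked, Ready, Terminated}.
States satisfying EG (done → ready): {New, Blocked, Ready}.

{New, Blocked, Ready}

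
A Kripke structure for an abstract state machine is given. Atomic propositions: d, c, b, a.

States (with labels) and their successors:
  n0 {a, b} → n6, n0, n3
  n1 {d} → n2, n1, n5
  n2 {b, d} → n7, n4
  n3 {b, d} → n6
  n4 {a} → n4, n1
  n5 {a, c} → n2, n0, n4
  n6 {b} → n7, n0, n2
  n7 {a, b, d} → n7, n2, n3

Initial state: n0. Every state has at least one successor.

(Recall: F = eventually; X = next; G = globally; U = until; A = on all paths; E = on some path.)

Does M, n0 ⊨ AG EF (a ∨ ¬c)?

States satisfying EF (a ∨ ¬c): {n0, n1, n2, n3, n4, n5, n6, n7}.
States satisfying AG EF (a ∨ ¬c): {n0, n1, n2, n3, n4, n5, n6, n7}.
Every state reachable from n0 satisfies EF (a ∨ ¬c).
n0 ∈ Sat(AG EF (a ∨ ¬c)).

Holds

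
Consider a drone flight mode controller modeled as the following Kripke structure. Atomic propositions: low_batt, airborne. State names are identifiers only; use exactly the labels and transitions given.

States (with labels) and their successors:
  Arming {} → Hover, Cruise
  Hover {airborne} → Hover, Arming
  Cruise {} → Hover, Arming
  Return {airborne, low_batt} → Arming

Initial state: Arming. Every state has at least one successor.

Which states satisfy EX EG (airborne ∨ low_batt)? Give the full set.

States satisfying EG (airborne ∨ low_batt): {Hover}.
States satisfying EX EG (airborne ∨ low_batt): {Arming, Hover, Cruise}.

{Arming, Hover, Cruise}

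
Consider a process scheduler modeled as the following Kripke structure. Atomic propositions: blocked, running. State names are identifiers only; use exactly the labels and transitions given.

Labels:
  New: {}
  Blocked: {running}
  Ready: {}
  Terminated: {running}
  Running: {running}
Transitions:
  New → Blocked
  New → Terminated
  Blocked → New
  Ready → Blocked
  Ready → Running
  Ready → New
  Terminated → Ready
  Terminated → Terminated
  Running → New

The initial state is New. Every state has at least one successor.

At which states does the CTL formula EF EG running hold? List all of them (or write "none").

{New, Blocked, Ready, Terminated, Running}

States satisfying EG running: {Terminated}.
States satisfying EF EG running: {New, Blocked, Ready, Terminated, Running}.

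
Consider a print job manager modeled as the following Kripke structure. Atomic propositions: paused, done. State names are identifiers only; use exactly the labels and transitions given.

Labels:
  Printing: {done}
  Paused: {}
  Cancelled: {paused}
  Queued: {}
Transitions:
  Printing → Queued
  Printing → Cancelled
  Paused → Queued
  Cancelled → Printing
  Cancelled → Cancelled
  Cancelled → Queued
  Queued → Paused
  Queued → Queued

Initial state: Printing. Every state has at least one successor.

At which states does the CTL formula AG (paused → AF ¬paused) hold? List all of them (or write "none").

States satisfying paused → AF ¬paused: {Printing, Paused, Queued}.
States satisfying AG (paused → AF ¬paused): {Paused, Queued}.

{Paused, Queued}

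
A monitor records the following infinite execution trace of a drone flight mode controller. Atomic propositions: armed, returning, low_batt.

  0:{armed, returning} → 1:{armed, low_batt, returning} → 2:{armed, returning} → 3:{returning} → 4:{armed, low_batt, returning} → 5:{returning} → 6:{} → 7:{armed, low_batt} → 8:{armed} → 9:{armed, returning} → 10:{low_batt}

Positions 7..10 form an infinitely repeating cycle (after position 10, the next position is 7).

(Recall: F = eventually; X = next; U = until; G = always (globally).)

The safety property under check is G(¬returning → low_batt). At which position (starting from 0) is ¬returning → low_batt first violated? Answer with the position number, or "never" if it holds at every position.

Check ¬returning → low_batt at each position in order: 0 ✓, 1 ✓, 2 ✓, 3 ✓, 4 ✓, 5 ✓.
At position 6 the labels are {}, so ¬returning → low_batt is false there. This is the first violation.

6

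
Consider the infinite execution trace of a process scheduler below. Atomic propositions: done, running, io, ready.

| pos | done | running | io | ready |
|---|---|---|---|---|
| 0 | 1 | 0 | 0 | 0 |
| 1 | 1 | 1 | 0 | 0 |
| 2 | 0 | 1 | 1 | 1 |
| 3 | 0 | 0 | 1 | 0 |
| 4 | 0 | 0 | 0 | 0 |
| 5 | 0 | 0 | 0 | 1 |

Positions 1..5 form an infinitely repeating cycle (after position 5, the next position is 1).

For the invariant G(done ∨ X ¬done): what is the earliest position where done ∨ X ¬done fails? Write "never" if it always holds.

Check done ∨ X ¬done at each position in order: 0 ✓, 1 ✓, 2 ✓, 3 ✓, 4 ✓.
At position 5 the labels are {ready} and the next position 1 has {done, running}, so done ∨ X ¬done is false there. This is the first violation.

5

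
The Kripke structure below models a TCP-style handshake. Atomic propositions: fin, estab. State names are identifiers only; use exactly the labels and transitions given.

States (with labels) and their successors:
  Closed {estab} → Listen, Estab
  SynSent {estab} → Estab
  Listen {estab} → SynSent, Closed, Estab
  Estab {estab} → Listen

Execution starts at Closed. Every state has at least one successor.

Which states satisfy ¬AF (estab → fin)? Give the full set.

{Closed, SynSent, Listen, Estab}

States satisfying estab → fin: ∅.
States satisfying AF (estab → fin): ∅.
States satisfying ¬AF (estab → fin): {Closed, SynSent, Listen, Estab}.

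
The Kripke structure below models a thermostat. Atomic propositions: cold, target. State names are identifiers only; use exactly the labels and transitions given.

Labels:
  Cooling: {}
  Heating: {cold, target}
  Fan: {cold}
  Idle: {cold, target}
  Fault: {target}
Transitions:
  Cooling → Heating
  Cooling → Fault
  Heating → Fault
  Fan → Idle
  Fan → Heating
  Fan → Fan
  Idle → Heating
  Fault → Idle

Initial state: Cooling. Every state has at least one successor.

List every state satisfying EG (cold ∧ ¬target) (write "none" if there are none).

{Fan}

States satisfying cold ∧ ¬target: {Fan}.
States satisfying EG (cold ∧ ¬target): {Fan}.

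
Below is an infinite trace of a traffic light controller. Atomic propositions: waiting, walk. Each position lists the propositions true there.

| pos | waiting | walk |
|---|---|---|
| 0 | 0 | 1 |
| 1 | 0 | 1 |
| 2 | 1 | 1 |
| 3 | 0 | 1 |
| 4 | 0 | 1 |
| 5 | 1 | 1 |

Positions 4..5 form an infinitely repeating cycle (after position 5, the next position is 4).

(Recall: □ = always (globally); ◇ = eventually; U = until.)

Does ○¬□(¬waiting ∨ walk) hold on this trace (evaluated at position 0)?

The position after 0 is 1; ¬□(¬waiting ∨ walk) is false there.

Violated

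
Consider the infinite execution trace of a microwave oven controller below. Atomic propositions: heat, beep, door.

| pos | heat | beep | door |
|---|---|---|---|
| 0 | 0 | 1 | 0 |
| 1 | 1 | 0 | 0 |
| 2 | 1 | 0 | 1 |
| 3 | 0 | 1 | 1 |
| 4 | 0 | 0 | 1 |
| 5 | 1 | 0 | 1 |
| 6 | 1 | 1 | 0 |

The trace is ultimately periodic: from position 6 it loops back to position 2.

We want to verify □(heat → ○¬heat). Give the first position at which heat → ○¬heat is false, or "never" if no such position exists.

1

Check heat → ○¬heat at each position in order: 0 ✓.
At position 1 the labels are {heat} and the next position 2 has {door, heat}, so heat → ○¬heat is false there. This is the first violation.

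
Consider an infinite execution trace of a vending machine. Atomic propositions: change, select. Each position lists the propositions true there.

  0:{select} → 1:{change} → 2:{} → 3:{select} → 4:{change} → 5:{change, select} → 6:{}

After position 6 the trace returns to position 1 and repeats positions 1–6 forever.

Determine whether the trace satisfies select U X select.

Walking from position 0: at position 1, X select has not yet held and select fails, so select U X select is false.

No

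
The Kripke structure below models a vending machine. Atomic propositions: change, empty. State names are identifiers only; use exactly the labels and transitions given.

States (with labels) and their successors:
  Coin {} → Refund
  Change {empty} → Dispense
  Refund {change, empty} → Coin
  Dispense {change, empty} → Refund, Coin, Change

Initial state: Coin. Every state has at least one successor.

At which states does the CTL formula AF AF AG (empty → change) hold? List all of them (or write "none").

{Coin, Refund}

States satisfying AF AG (empty → change): {Coin, Refund}.
States satisfying AF AF AG (empty → change): {Coin, Refund}.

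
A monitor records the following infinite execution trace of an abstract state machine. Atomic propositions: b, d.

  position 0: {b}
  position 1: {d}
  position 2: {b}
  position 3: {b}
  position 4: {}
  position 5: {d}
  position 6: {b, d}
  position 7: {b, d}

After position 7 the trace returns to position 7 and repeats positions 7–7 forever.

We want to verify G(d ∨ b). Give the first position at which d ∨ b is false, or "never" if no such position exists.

Check d ∨ b at each position in order: 0 ✓, 1 ✓, 2 ✓, 3 ✓.
At position 4 the labels are {}, so d ∨ b is false there. This is the first violation.

4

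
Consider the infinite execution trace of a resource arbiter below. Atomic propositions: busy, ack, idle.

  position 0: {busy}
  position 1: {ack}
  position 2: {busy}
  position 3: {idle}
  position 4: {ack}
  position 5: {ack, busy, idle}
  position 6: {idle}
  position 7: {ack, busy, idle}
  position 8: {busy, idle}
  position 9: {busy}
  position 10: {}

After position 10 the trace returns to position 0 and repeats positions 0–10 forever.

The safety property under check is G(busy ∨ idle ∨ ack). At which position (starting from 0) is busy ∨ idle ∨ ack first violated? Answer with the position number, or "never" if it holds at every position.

10

Check busy ∨ idle ∨ ack at each position in order: 0 ✓, 1 ✓, 2 ✓, 3 ✓, 4 ✓, 5 ✓, 6 ✓, 7 ✓, 8 ✓, 9 ✓.
At position 10 the labels are {}, so busy ∨ idle ∨ ack is false there. This is the first violation.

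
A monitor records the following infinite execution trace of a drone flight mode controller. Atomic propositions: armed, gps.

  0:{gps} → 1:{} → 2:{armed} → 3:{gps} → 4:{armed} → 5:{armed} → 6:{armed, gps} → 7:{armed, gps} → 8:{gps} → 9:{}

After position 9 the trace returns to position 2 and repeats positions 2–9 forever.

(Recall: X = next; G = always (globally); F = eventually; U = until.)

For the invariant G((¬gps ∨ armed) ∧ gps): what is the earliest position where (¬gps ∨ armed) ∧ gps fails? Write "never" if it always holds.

0

At position 0 the labels are {gps}, so (¬gps ∨ armed) ∧ gps is false there. This is the first violation.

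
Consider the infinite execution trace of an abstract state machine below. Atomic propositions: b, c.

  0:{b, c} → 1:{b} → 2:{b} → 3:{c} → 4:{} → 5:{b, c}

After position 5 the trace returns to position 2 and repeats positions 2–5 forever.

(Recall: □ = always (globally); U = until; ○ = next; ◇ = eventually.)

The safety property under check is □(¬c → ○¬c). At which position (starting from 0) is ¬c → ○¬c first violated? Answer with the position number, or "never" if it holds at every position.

Check ¬c → ○¬c at each position in order: 0 ✓, 1 ✓.
At position 2 the labels are {b} and the next position 3 has {c}, so ¬c → ○¬c is false there. This is the first violation.

2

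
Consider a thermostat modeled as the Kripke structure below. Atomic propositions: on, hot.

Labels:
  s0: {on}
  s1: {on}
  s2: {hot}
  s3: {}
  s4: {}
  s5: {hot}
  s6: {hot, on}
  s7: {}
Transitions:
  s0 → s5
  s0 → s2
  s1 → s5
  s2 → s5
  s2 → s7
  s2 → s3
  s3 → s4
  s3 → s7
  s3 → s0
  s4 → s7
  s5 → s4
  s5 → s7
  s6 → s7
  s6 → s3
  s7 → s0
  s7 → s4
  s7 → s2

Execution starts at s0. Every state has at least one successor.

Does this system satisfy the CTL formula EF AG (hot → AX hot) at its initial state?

Does not hold

States satisfying AG (hot → AX hot): ∅.
States satisfying EF AG (hot → AX hot): ∅.
No suitable path/successor from s0 witnesses the formula.
s0 ∉ Sat(EF AG (hot → AX hot)).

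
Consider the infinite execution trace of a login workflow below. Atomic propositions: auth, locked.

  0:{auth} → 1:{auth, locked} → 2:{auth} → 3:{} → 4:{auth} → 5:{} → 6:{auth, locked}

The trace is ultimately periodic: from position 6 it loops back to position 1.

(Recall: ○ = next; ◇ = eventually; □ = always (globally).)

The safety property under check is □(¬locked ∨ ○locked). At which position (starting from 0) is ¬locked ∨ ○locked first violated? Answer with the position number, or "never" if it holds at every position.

Check ¬locked ∨ ○locked at each position in order: 0 ✓.
At position 1 the labels are {auth, locked} and the next position 2 has {auth}, so ¬locked ∨ ○locked is false there. This is the first violation.

1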